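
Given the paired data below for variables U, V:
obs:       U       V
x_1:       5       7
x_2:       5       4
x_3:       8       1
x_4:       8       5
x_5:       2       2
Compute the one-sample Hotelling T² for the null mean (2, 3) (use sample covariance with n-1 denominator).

Step 1 — sample mean vector:
  mean(U) = (5 + 5 + 8 + 8 + 2) / 5 = 28/5 = 5.6
  mean(V) = (7 + 4 + 1 + 5 + 2) / 5 = 19/5 = 3.8
  x̄ = (5.6, 3.8),  deviation x̄ - mu_0 = (5.6, 3.8) - (2, 3) = (3.6, 0.8).

Step 2 — sample covariance matrix, S[i,j] = (1/(n-1)) · Σ_k (x_{k,i} - mean_i) · (x_{k,j} - mean_j), divisor n-1 = 4:
  S[U,U] = ((-0.6)·(-0.6) + (-0.6)·(-0.6) + (2.4)·(2.4) + (2.4)·(2.4) + (-3.6)·(-3.6)) / 4 = 25.2/4 = 6.3
  S[U,V] = ((-0.6)·(3.2) + (-0.6)·(0.2) + (2.4)·(-2.8) + (2.4)·(1.2) + (-3.6)·(-1.8)) / 4 = 0.6/4 = 0.15
  S[V,V] = ((3.2)·(3.2) + (0.2)·(0.2) + (-2.8)·(-2.8) + (1.2)·(1.2) + (-1.8)·(-1.8)) / 4 = 22.8/4 = 5.7
  S = [[6.3, 0.15],
 [0.15, 5.7]].

Step 3 — invert S. det(S) = 6.3·5.7 - (0.15)² = 35.8875.
  S^{-1} = (1/det) · [[d, -b], [-b, a]] = [[0.1588, -0.0042],
 [-0.0042, 0.1755]].

Step 4 — quadratic form (x̄ - mu_0)^T · S^{-1} · (x̄ - mu_0):
  S^{-1} · (x̄ - mu_0) = (0.5684, 0.1254),
  (x̄ - mu_0)^T · [...] = (3.6)·(0.5684) + (0.8)·(0.1254) = 2.1467.

Step 5 — scale by n: T² = 5 · 2.1467 = 10.7335.

T² ≈ 10.7335


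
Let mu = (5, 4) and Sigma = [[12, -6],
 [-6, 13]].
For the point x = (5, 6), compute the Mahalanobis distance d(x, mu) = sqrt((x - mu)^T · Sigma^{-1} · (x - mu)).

Step 1 — centre the observation: (x - mu) = (0, 2).

Step 2 — invert Sigma. det(Sigma) = 12·13 - (-6)² = 120.
  Sigma^{-1} = (1/det) · [[d, -b], [-b, a]] = [[0.1083, 0.05],
 [0.05, 0.1]].

Step 3 — form the quadratic (x - mu)^T · Sigma^{-1} · (x - mu):
  Sigma^{-1} · (x - mu) = (0.1, 0.2).
  (x - mu)^T · [Sigma^{-1} · (x - mu)] = (0)·(0.1) + (2)·(0.2) = 0.4.

Step 4 — take square root: d = √(0.4) ≈ 0.6325.

d(x, mu) = √(0.4) ≈ 0.6325


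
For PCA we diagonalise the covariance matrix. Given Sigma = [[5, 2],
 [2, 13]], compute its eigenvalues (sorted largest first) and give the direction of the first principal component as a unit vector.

Step 1 — characteristic polynomial of 2×2 Sigma:
  det(Sigma - λI) = λ² - trace · λ + det = 0.
  trace = 5 + 13 = 18, det = 5·13 - (2)² = 61.
Step 2 — discriminant:
  Δ = trace² - 4·det = 324 - 244 = 80.
Step 3 — eigenvalues:
  λ = (trace ± √Δ)/2 = (18 ± 8.9443)/2,
  λ_1 = 13.4721,  λ_2 = 4.5279.

Step 4 — unit eigenvector for λ_1: solve (Sigma - λ_1 I)v = 0. First row:
  (5 - 13.4721)·v_x + (2)·v_y = 0, i.e. (-8.4721)·v_x + (2)·v_y = 0,
  so v ∝ (b, λ_1 - a) = (2, 8.4721) = u.
  ||u|| = √((2)² + (8.4721)²) = √(75.7771) ≈ 8.705,
  v_1 = u/||u|| ≈ (0.2298, 0.9732) (||v_1|| = 1).

λ_1 = 13.4721,  λ_2 = 4.5279;  v_1 ≈ (0.2298, 0.9732)


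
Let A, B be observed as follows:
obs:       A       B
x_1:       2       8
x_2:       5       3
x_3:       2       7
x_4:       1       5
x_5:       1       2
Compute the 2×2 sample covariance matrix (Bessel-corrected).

Step 1 — column means:
  mean(A) = (2 + 5 + 2 + 1 + 1) / 5 = 11/5 = 2.2
  mean(B) = (8 + 3 + 7 + 5 + 2) / 5 = 25/5 = 5

Step 2 — sample covariance S[i,j] = (1/(n-1)) · Σ_k (x_{k,i} - mean_i) · (x_{k,j} - mean_j), with n-1 = 4.
  S[A,A] = ((-0.2)·(-0.2) + (2.8)·(2.8) + (-0.2)·(-0.2) + (-1.2)·(-1.2) + (-1.2)·(-1.2)) / 4 = 10.8/4 = 2.7
  S[A,B] = ((-0.2)·(3) + (2.8)·(-2) + (-0.2)·(2) + (-1.2)·(0) + (-1.2)·(-3)) / 4 = -3/4 = -0.75
  S[B,B] = ((3)·(3) + (-2)·(-2) + (2)·(2) + (0)·(0) + (-3)·(-3)) / 4 = 26/4 = 6.5

S is symmetric (S[j,i] = S[i,j]). Assembling:

S = [[2.7, -0.75],
 [-0.75, 6.5]]


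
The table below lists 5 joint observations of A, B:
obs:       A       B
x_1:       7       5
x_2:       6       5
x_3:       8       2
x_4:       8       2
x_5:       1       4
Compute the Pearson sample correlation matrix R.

Step 1 — column means:
  mean(A) = (7 + 6 + 8 + 8 + 1) / 5 = 30/5 = 6
  mean(B) = (5 + 5 + 2 + 2 + 4) / 5 = 18/5 = 3.6

Step 2 — sample variances and covariances s[i,j] = (1/(n-1)) · Σ_k (x_{k,i} - mean_i) · (x_{k,j} - mean_j), with n-1 = 4:
  s[A,A] = ((1)·(1) + (0)·(0) + (2)·(2) + (2)·(2) + (-5)·(-5)) / 4 = 34/4 = 8.5
  s[A,B] = ((1)·(1.4) + (0)·(1.4) + (2)·(-1.6) + (2)·(-1.6) + (-5)·(0.4)) / 4 = -7/4 = -1.75
  s[B,B] = ((1.4)·(1.4) + (1.4)·(1.4) + (-1.6)·(-1.6) + (-1.6)·(-1.6) + (0.4)·(0.4)) / 4 = 9.2/4 = 2.3
  Sample standard deviations s_i = √(s[i,i]):
  s(A) = √(8.5) = 2.9155
  s(B) = √(2.3) = 1.5166

Step 3 — r_{ij} = s_{ij} / (s_i · s_j):
  r[A,A] = 1 (diagonal).
  r[A,B] = -1.75 / (2.9155 · 1.5166) = -1.75 / 4.4215 = -0.3958
  r[B,B] = 1 (diagonal).

R is symmetric with unit diagonal. Assembling:

R = [[1, -0.3958],
 [-0.3958, 1]]


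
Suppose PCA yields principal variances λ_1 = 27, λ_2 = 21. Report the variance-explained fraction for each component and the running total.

Step 1 — total variance = trace(Sigma) = Σ λ_i = 27 + 21 = 48.

Step 2 — fraction explained by component i = λ_i / Σ λ:
  PC1: 27/48 = 0.5625
  PC2: 21/48 = 0.4375

Step 3 — cumulative fraction after k components = (λ_1 + ... + λ_k) / Σ λ:
  k = 1: 27/48 = 0.5625
  k = 2: (27 + 21)/48 = 48/48 = 1

Summary (fraction, with percent):

explained: PC1 0.5625 (56.25%), PC2 0.4375 (43.75%);  cumulative: 0.5625, 1


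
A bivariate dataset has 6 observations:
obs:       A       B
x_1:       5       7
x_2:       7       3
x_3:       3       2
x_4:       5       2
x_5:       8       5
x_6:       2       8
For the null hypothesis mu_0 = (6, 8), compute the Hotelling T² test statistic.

Step 1 — sample mean vector:
  mean(A) = (5 + 7 + 3 + 5 + 8 + 2) / 6 = 30/6 = 5
  mean(B) = (7 + 3 + 2 + 2 + 5 + 8) / 6 = 27/6 = 4.5
  x̄ = (5, 4.5),  deviation x̄ - mu_0 = (5, 4.5) - (6, 8) = (-1, -3.5).

Step 2 — sample covariance matrix, S[i,j] = (1/(n-1)) · Σ_k (x_{k,i} - mean_i) · (x_{k,j} - mean_j), divisor n-1 = 5:
  S[A,A] = ((0)·(0) + (2)·(2) + (-2)·(-2) + (0)·(0) + (3)·(3) + (-3)·(-3)) / 5 = 26/5 = 5.2
  S[A,B] = ((0)·(2.5) + (2)·(-1.5) + (-2)·(-2.5) + (0)·(-2.5) + (3)·(0.5) + (-3)·(3.5)) / 5 = -7/5 = -1.4
  S[B,B] = ((2.5)·(2.5) + (-1.5)·(-1.5) + (-2.5)·(-2.5) + (-2.5)·(-2.5) + (0.5)·(0.5) + (3.5)·(3.5)) / 5 = 33.5/5 = 6.7
  S = [[5.2, -1.4],
 [-1.4, 6.7]].

Step 3 — invert S. det(S) = 5.2·6.7 - (-1.4)² = 32.88.
  S^{-1} = (1/det) · [[d, -b], [-b, a]] = [[0.2038, 0.0426],
 [0.0426, 0.1582]].

Step 4 — quadratic form (x̄ - mu_0)^T · S^{-1} · (x̄ - mu_0):
  S^{-1} · (x̄ - mu_0) = (-0.3528, -0.5961),
  (x̄ - mu_0)^T · [...] = (-1)·(-0.3528) + (-3.5)·(-0.5961) = 2.4392.

Step 5 — scale by n: T² = 6 · 2.4392 = 14.635.

T² ≈ 14.635


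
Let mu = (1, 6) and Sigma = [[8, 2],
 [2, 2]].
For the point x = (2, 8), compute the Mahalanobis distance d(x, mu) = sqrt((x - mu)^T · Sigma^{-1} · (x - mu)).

Step 1 — centre the observation: (x - mu) = (1, 2).

Step 2 — invert Sigma. det(Sigma) = 8·2 - (2)² = 12.
  Sigma^{-1} = (1/det) · [[d, -b], [-b, a]] = [[0.1667, -0.1667],
 [-0.1667, 0.6667]].

Step 3 — form the quadratic (x - mu)^T · Sigma^{-1} · (x - mu):
  Sigma^{-1} · (x - mu) = (-0.1667, 1.1667).
  (x - mu)^T · [Sigma^{-1} · (x - mu)] = (1)·(-0.1667) + (2)·(1.1667) = 2.1667.

Step 4 — take square root: d = √(2.1667) ≈ 1.472.

d(x, mu) = √(2.1667) ≈ 1.472


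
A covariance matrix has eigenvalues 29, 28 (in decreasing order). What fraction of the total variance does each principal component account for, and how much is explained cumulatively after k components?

Step 1 — total variance = trace(Sigma) = Σ λ_i = 29 + 28 = 57.

Step 2 — fraction explained by component i = λ_i / Σ λ:
  PC1: 29/57 = 0.5088
  PC2: 28/57 = 0.4912

Step 3 — cumulative fraction after k components = (λ_1 + ... + λ_k) / Σ λ:
  k = 1: 29/57 = 0.5088
  k = 2: (29 + 28)/57 = 57/57 = 1

Summary (fraction, with percent):

explained: PC1 0.5088 (50.88%), PC2 0.4912 (49.12%);  cumulative: 0.5088, 1


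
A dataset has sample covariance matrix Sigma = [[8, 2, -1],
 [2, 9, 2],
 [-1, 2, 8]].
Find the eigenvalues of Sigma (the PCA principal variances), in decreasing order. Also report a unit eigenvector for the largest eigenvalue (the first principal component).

Step 1 — characteristic polynomial p(λ) = det(λI - Sigma) = λ³ - tr·λ² + c_1·λ - det, where tr = trace, c_1 = sum of the principal 2×2 minors, det = det(Sigma):
  tr = 8 + 9 + 8 = 25,
  c_1 = (8·9 - (2)²) + (8·8 - (-1)²) + (9·8 - (2)²) = 68 + 63 + 68 = 199,
  det = 8·(9·8 - (2)²) - (2)·((2)·8 - (2)·(-1)) + (-1)·((2)·(2) - 9·(-1)) = 8·(68) - (2)·(18) + (-1)·(13) = 495.
  So p(λ) = λ³ - 25λ² + 199λ - 495.
Step 2 — look for an integer root (rational root theorem: any rational root is an integer divisor of 495). Testing λ = 5:
  p(5) = 125 - 625 + 995 - 495 = 0  ✓
  Dividing out (λ - 5): p(λ) = (λ - 5)(λ² - 20λ + 99).
Step 3 — remaining eigenvalues from the quadratic λ² - 20λ + 99 = 0:
  Δ = 20² - 4·99 = 400 - 396 = 4,  λ = (20 ± √4)/2 = (20 ± 2)/2 = 11 or 9.
  Sorted: λ_1 = 11,  λ_2 = 9,  λ_3 = 5  (check: sum = 25 = tr ✓).

Step 4 — unit eigenvector for λ_1 = 11: v spans the null space of (Sigma - λ_1 I), whose rows are
  r_1 = (-3, 2, -1),  r_2 = (2, -2, 2),  r_3 = (-1, 2, -3).
  v is orthogonal to every row, so take v ∝ r_1 × r_2 = ((2)·(2) - (-1)·(-2), (-1)·(2) - (-3)·(2), (-3)·(-2) - (2)·(2)) = (2, 4, 2).
  Rescale (divide by 2): u = (1, 2, 1).
  ||u|| = √((1)² + (2)² + (1)²) = √(6) ≈ 2.4495,  v_1 = u/||u|| ≈ (0.4082, 0.8165, 0.4082) (||v_1|| = 1).

λ_1 = 11,  λ_2 = 9,  λ_3 = 5;  v_1 ≈ (0.4082, 0.8165, 0.4082)


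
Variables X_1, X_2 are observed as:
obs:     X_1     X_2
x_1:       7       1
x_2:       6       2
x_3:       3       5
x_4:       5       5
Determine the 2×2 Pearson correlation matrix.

Step 1 — column means:
  mean(X_1) = (7 + 6 + 3 + 5) / 4 = 21/4 = 5.25
  mean(X_2) = (1 + 2 + 5 + 5) / 4 = 13/4 = 3.25

Step 2 — sample variances and covariances s[i,j] = (1/(n-1)) · Σ_k (x_{k,i} - mean_i) · (x_{k,j} - mean_j), with n-1 = 3:
  s[X_1,X_1] = ((1.75)·(1.75) + (0.75)·(0.75) + (-2.25)·(-2.25) + (-0.25)·(-0.25)) / 3 = 8.75/3 = 2.9167
  s[X_1,X_2] = ((1.75)·(-2.25) + (0.75)·(-1.25) + (-2.25)·(1.75) + (-0.25)·(1.75)) / 3 = -9.25/3 = -3.0833
  s[X_2,X_2] = ((-2.25)·(-2.25) + (-1.25)·(-1.25) + (1.75)·(1.75) + (1.75)·(1.75)) / 3 = 12.75/3 = 4.25
  Sample standard deviations s_i = √(s[i,i]):
  s(X_1) = √(2.9167) = 1.7078
  s(X_2) = √(4.25) = 2.0616

Step 3 — r_{ij} = s_{ij} / (s_i · s_j):
  r[X_1,X_1] = 1 (diagonal).
  r[X_1,X_2] = -3.0833 / (1.7078 · 2.0616) = -3.0833 / 3.5208 = -0.8758
  r[X_2,X_2] = 1 (diagonal).

R is symmetric with unit diagonal. Assembling:

R = [[1, -0.8758],
 [-0.8758, 1]]


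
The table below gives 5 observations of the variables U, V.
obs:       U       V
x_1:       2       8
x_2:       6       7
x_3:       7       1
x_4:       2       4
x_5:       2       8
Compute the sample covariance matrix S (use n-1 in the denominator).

Step 1 — column means:
  mean(U) = (2 + 6 + 7 + 2 + 2) / 5 = 19/5 = 3.8
  mean(V) = (8 + 7 + 1 + 4 + 8) / 5 = 28/5 = 5.6

Step 2 — sample covariance S[i,j] = (1/(n-1)) · Σ_k (x_{k,i} - mean_i) · (x_{k,j} - mean_j), with n-1 = 4.
  S[U,U] = ((-1.8)·(-1.8) + (2.2)·(2.2) + (3.2)·(3.2) + (-1.8)·(-1.8) + (-1.8)·(-1.8)) / 4 = 24.8/4 = 6.2
  S[U,V] = ((-1.8)·(2.4) + (2.2)·(1.4) + (3.2)·(-4.6) + (-1.8)·(-1.6) + (-1.8)·(2.4)) / 4 = -17.4/4 = -4.35
  S[V,V] = ((2.4)·(2.4) + (1.4)·(1.4) + (-4.6)·(-4.6) + (-1.6)·(-1.6) + (2.4)·(2.4)) / 4 = 37.2/4 = 9.3

S is symmetric (S[j,i] = S[i,j]). Assembling:

S = [[6.2, -4.35],
 [-4.35, 9.3]]


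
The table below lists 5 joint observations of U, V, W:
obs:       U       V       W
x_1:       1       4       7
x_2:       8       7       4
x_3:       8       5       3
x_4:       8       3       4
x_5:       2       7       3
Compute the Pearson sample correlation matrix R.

Step 1 — column means:
  mean(U) = (1 + 8 + 8 + 8 + 2) / 5 = 27/5 = 5.4
  mean(V) = (4 + 7 + 5 + 3 + 7) / 5 = 26/5 = 5.2
  mean(W) = (7 + 4 + 3 + 4 + 3) / 5 = 21/5 = 4.2

Step 2 — sample variances and covariances s[i,j] = (1/(n-1)) · Σ_k (x_{k,i} - mean_i) · (x_{k,j} - mean_j), with n-1 = 4:
  s[U,U] = ((-4.4)·(-4.4) + (2.6)·(2.6) + (2.6)·(2.6) + (2.6)·(2.6) + (-3.4)·(-3.4)) / 4 = 51.2/4 = 12.8
  s[U,V] = ((-4.4)·(-1.2) + (2.6)·(1.8) + (2.6)·(-0.2) + (2.6)·(-2.2) + (-3.4)·(1.8)) / 4 = -2.4/4 = -0.6
  s[U,W] = ((-4.4)·(2.8) + (2.6)·(-0.2) + (2.6)·(-1.2) + (2.6)·(-0.2) + (-3.4)·(-1.2)) / 4 = -12.4/4 = -3.1
  s[V,V] = ((-1.2)·(-1.2) + (1.8)·(1.8) + (-0.2)·(-0.2) + (-2.2)·(-2.2) + (1.8)·(1.8)) / 4 = 12.8/4 = 3.2
  s[V,W] = ((-1.2)·(2.8) + (1.8)·(-0.2) + (-0.2)·(-1.2) + (-2.2)·(-0.2) + (1.8)·(-1.2)) / 4 = -5.2/4 = -1.3
  s[W,W] = ((2.8)·(2.8) + (-0.2)·(-0.2) + (-1.2)·(-1.2) + (-0.2)·(-0.2) + (-1.2)·(-1.2)) / 4 = 10.8/4 = 2.7
  Sample standard deviations s_i = √(s[i,i]):
  s(U) = √(12.8) = 3.5777
  s(V) = √(3.2) = 1.7889
  s(W) = √(2.7) = 1.6432

Step 3 — r_{ij} = s_{ij} / (s_i · s_j):
  r[U,U] = 1 (diagonal).
  r[U,V] = -0.6 / (3.5777 · 1.7889) = -0.6 / 6.4 = -0.0937
  r[U,W] = -3.1 / (3.5777 · 1.6432) = -3.1 / 5.8788 = -0.5273
  r[V,V] = 1 (diagonal).
  r[V,W] = -1.3 / (1.7889 · 1.6432) = -1.3 / 2.9394 = -0.4423
  r[W,W] = 1 (diagonal).

R is symmetric with unit diagonal. Assembling:

R = [[1, -0.0937, -0.5273],
 [-0.0937, 1, -0.4423],
 [-0.5273, -0.4423, 1]]


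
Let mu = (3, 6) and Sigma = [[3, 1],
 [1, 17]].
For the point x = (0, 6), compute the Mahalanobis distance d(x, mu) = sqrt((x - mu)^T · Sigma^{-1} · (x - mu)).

Step 1 — centre the observation: (x - mu) = (-3, 0).

Step 2 — invert Sigma. det(Sigma) = 3·17 - (1)² = 50.
  Sigma^{-1} = (1/det) · [[d, -b], [-b, a]] = [[0.34, -0.02],
 [-0.02, 0.06]].

Step 3 — form the quadratic (x - mu)^T · Sigma^{-1} · (x - mu):
  Sigma^{-1} · (x - mu) = (-1.02, 0.06).
  (x - mu)^T · [Sigma^{-1} · (x - mu)] = (-3)·(-1.02) + (0)·(0.06) = 3.06.

Step 4 — take square root: d = √(3.06) ≈ 1.7493.

d(x, mu) = √(3.06) ≈ 1.7493


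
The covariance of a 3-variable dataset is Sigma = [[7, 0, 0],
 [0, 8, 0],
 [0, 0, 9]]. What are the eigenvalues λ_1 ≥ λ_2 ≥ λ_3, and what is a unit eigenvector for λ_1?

Step 1 — characteristic polynomial p(λ) = det(λI - Sigma) = λ³ - tr·λ² + c_1·λ - det, where tr = trace, c_1 = sum of the principal 2×2 minors, det = det(Sigma):
  tr = 7 + 8 + 9 = 24,
  c_1 = (7·8 - (0)²) + (7·9 - (0)²) + (8·9 - (0)²) = 56 + 63 + 72 = 191,
  det = 7·(8·9 - (0)²) - (0)·((0)·9 - (0)·(0)) + (0)·((0)·(0) - 8·(0)) = 7·(72) - (0)·(0) + (0)·(0) = 504.
  So p(λ) = λ³ - 24λ² + 191λ - 504.
Step 2 — look for an integer root (rational root theorem: any rational root is an integer divisor of 504). Testing λ = 7:
  p(7) = 343 - 1176 + 1337 - 504 = 0  ✓
  Dividing out (λ - 7): p(λ) = (λ - 7)(λ² - 17λ + 72).
Step 3 — remaining eigenvalues from the quadratic λ² - 17λ + 72 = 0:
  Δ = 17² - 4·72 = 289 - 288 = 1,  λ = (17 ± √1)/2 = (17 ± 1)/2 = 9 or 8.
  Sorted: λ_1 = 9,  λ_2 = 8,  λ_3 = 7  (check: sum = 24 = tr ✓).

Step 4 — unit eigenvector for λ_1 = 9: v spans the null space of (Sigma - λ_1 I), whose rows are
  r_1 = (-2, 0, 0),  r_2 = (0, -1, 0),  r_3 = (0, 0, 0).
  v is orthogonal to every row, so take v ∝ r_1 × r_2 = ((0)·(0) - (0)·(-1), (0)·(0) - (-2)·(0), (-2)·(-1) - (0)·(0)) = (0, 0, 2).
  Rescale (divide by 2): u = (0, 0, 1).
  ||u|| = √((0)² + (0)² + (1)²) = √(1) = 1,  v_1 = u/||u|| ≈ (0, 0, 1) (||v_1|| = 1).

λ_1 = 9,  λ_2 = 8,  λ_3 = 7;  v_1 ≈ (0, 0, 1)


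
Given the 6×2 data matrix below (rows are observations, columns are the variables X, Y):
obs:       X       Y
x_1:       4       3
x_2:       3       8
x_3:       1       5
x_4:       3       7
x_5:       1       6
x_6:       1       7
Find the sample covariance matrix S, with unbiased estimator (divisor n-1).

Step 1 — column means:
  mean(X) = (4 + 3 + 1 + 3 + 1 + 1) / 6 = 13/6 = 2.1667
  mean(Y) = (3 + 8 + 5 + 7 + 6 + 7) / 6 = 36/6 = 6

Step 2 — sample covariance S[i,j] = (1/(n-1)) · Σ_k (x_{k,i} - mean_i) · (x_{k,j} - mean_j), with n-1 = 5.
  S[X,X] = ((1.8333)·(1.8333) + (0.8333)·(0.8333) + (-1.1667)·(-1.1667) + (0.8333)·(0.8333) + (-1.1667)·(-1.1667) + (-1.1667)·(-1.1667)) / 5 = 8.8333/5 = 1.7667
  S[X,Y] = ((1.8333)·(-3) + (0.8333)·(2) + (-1.1667)·(-1) + (0.8333)·(1) + (-1.1667)·(0) + (-1.1667)·(1)) / 5 = -3/5 = -0.6
  S[Y,Y] = ((-3)·(-3) + (2)·(2) + (-1)·(-1) + (1)·(1) + (0)·(0) + (1)·(1)) / 5 = 16/5 = 3.2

S is symmetric (S[j,i] = S[i,j]). Assembling:

S = [[1.7667, -0.6],
 [-0.6, 3.2]]


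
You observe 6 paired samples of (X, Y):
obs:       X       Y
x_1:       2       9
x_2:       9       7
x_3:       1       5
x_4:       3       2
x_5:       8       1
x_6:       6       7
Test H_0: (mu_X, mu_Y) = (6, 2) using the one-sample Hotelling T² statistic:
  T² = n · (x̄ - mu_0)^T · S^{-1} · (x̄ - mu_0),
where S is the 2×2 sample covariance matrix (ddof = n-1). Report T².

Step 1 — sample mean vector:
  mean(X) = (2 + 9 + 1 + 3 + 8 + 6) / 6 = 29/6 = 4.8333
  mean(Y) = (9 + 7 + 5 + 2 + 1 + 7) / 6 = 31/6 = 5.1667
  x̄ = (4.8333, 5.1667),  deviation x̄ - mu_0 = (4.8333, 5.1667) - (6, 2) = (-1.1667, 3.1667).

Step 2 — sample covariance matrix, S[i,j] = (1/(n-1)) · Σ_k (x_{k,i} - mean_i) · (x_{k,j} - mean_j), divisor n-1 = 5:
  S[X,X] = ((-2.8333)·(-2.8333) + (4.1667)·(4.1667) + (-3.8333)·(-3.8333) + (-1.8333)·(-1.8333) + (3.1667)·(3.1667) + (1.1667)·(1.1667)) / 5 = 54.8333/5 = 10.9667
  S[X,Y] = ((-2.8333)·(3.8333) + (4.1667)·(1.8333) + (-3.8333)·(-0.1667) + (-1.8333)·(-3.1667) + (3.1667)·(-4.1667) + (1.1667)·(1.8333)) / 5 = -7.8333/5 = -1.5667
  S[Y,Y] = ((3.8333)·(3.8333) + (1.8333)·(1.8333) + (-0.1667)·(-0.1667) + (-3.1667)·(-3.1667) + (-4.1667)·(-4.1667) + (1.8333)·(1.8333)) / 5 = 48.8333/5 = 9.7667
  S = [[10.9667, -1.5667],
 [-1.5667, 9.7667]].

Step 3 — invert S. det(S) = 10.9667·9.7667 - (-1.5667)² = 104.6533.
  S^{-1} = (1/det) · [[d, -b], [-b, a]] = [[0.0933, 0.015],
 [0.015, 0.1048]].

Step 4 — quadratic form (x̄ - mu_0)^T · S^{-1} · (x̄ - mu_0):
  S^{-1} · (x̄ - mu_0) = (-0.0615, 0.3144),
  (x̄ - mu_0)^T · [...] = (-1.1667)·(-0.0615) + (3.1667)·(0.3144) = 1.0672.

Step 5 — scale by n: T² = 6 · 1.0672 = 6.4034.

T² ≈ 6.4034


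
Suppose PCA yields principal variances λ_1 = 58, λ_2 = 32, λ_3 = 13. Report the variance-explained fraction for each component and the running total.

Step 1 — total variance = trace(Sigma) = Σ λ_i = 58 + 32 + 13 = 103.

Step 2 — fraction explained by component i = λ_i / Σ λ:
  PC1: 58/103 = 0.5631
  PC2: 32/103 = 0.3107
  PC3: 13/103 = 0.1262

Step 3 — cumulative fraction after k components = (λ_1 + ... + λ_k) / Σ λ:
  k = 1: 58/103 = 0.5631
  k = 2: (58 + 32)/103 = 90/103 = 0.8738
  k = 3: (58 + 32 + 13)/103 = 103/103 = 1

Summary (fraction, with percent):

explained: PC1 0.5631 (56.31%), PC2 0.3107 (31.07%), PC3 0.1262 (12.62%);  cumulative: 0.5631, 0.8738, 1


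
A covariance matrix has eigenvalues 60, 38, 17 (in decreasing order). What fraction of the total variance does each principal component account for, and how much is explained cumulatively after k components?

Step 1 — total variance = trace(Sigma) = Σ λ_i = 60 + 38 + 17 = 115.

Step 2 — fraction explained by component i = λ_i / Σ λ:
  PC1: 60/115 = 0.5217
  PC2: 38/115 = 0.3304
  PC3: 17/115 = 0.1478

Step 3 — cumulative fraction after k components = (λ_1 + ... + λ_k) / Σ λ:
  k = 1: 60/115 = 0.5217
  k = 2: (60 + 38)/115 = 98/115 = 0.8522
  k = 3: (60 + 38 + 17)/115 = 115/115 = 1

Summary (fraction, with percent):

explained: PC1 0.5217 (52.17%), PC2 0.3304 (33.04%), PC3 0.1478 (14.78%);  cumulative: 0.5217, 0.8522, 1


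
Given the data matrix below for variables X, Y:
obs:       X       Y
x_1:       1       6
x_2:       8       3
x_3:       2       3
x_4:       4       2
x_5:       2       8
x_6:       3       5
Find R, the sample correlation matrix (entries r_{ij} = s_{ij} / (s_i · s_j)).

Step 1 — column means:
  mean(X) = (1 + 8 + 2 + 4 + 2 + 3) / 6 = 20/6 = 3.3333
  mean(Y) = (6 + 3 + 3 + 2 + 8 + 5) / 6 = 27/6 = 4.5

Step 2 — sample variances and covariances s[i,j] = (1/(n-1)) · Σ_k (x_{k,i} - mean_i) · (x_{k,j} - mean_j), with n-1 = 5:
  s[X,X] = ((-2.3333)·(-2.3333) + (4.6667)·(4.6667) + (-1.3333)·(-1.3333) + (0.6667)·(0.6667) + (-1.3333)·(-1.3333) + (-0.3333)·(-0.3333)) / 5 = 31.3333/5 = 6.2667
  s[X,Y] = ((-2.3333)·(1.5) + (4.6667)·(-1.5) + (-1.3333)·(-1.5) + (0.6667)·(-2.5) + (-1.3333)·(3.5) + (-0.3333)·(0.5)) / 5 = -15/5 = -3
  s[Y,Y] = ((1.5)·(1.5) + (-1.5)·(-1.5) + (-1.5)·(-1.5) + (-2.5)·(-2.5) + (3.5)·(3.5) + (0.5)·(0.5)) / 5 = 25.5/5 = 5.1
  Sample standard deviations s_i = √(s[i,i]):
  s(X) = √(6.2667) = 2.5033
  s(Y) = √(5.1) = 2.2583

Step 3 — r_{ij} = s_{ij} / (s_i · s_j):
  r[X,X] = 1 (diagonal).
  r[X,Y] = -3 / (2.5033 · 2.2583) = -3 / 5.6533 = -0.5307
  r[Y,Y] = 1 (diagonal).

R is symmetric with unit diagonal. Assembling:

R = [[1, -0.5307],
 [-0.5307, 1]]


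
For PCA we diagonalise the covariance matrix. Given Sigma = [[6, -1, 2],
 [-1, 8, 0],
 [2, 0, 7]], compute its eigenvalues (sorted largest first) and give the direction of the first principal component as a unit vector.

Step 1 — characteristic polynomial p(λ) = det(λI - Sigma) = λ³ - tr·λ² + c_1·λ - det, where tr = trace, c_1 = sum of the principal 2×2 minors, det = det(Sigma):
  tr = 6 + 8 + 7 = 21,
  c_1 = (6·8 - (-1)²) + (6·7 - (2)²) + (8·7 - (0)²) = 47 + 38 + 56 = 141,
  det = 6·(8·7 - (0)²) - (-1)·((-1)·7 - (0)·(2)) + (2)·((-1)·(0) - 8·(2)) = 6·(56) - (-1)·(-7) + (2)·(-16) = 297.
  So p(λ) = λ³ - 21λ² + 141λ - 297.
Step 2 — look for an integer root (rational root theorem: any rational root is an integer divisor of 297). Testing λ = 9:
  p(9) = 729 - 1701 + 1269 - 297 = 0  ✓
  Dividing out (λ - 9): p(λ) = (λ - 9)(λ² - 12λ + 33).
Step 3 — remaining eigenvalues from the quadratic λ² - 12λ + 33 = 0:
  Δ = 12² - 4·33 = 144 - 132 = 12,  λ = (12 ± √12)/2 = (12 ± 3.4641)/2 ≈ 7.7321 or 4.2679.
  Sorted: λ_1 = 9,  λ_2 = 7.7321,  λ_3 = 4.2679  (check: sum = 21 = tr ✓).

Step 4 — unit eigenvector for λ_1 = 9: v spans the null space of (Sigma - λ_1 I), whose rows are
  r_1 = (-3, -1, 2),  r_2 = (-1, -1, 0),  r_3 = (2, 0, -2).
  v is orthogonal to every row, so take v ∝ r_1 × r_2 = ((-1)·(0) - (2)·(-1), (2)·(-1) - (-3)·(0), (-3)·(-1) - (-1)·(-1)) = (2, -2, 2).
  Rescale (divide by 2): u = (1, -1, 1).
  ||u|| = √((1)² + (-1)² + (1)²) = √(3) ≈ 1.7321,  v_1 = u/||u|| ≈ (0.5774, -0.5774, 0.5774) (||v_1|| = 1).

λ_1 = 9,  λ_2 = 7.7321,  λ_3 = 4.2679;  v_1 ≈ (0.5774, -0.5774, 0.5774)


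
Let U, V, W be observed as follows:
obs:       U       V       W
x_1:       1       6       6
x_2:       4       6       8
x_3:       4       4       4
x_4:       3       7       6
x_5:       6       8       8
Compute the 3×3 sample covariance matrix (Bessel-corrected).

Step 1 — column means:
  mean(U) = (1 + 4 + 4 + 3 + 6) / 5 = 18/5 = 3.6
  mean(V) = (6 + 6 + 4 + 7 + 8) / 5 = 31/5 = 6.2
  mean(W) = (6 + 8 + 4 + 6 + 8) / 5 = 32/5 = 6.4

Step 2 — sample covariance S[i,j] = (1/(n-1)) · Σ_k (x_{k,i} - mean_i) · (x_{k,j} - mean_j), with n-1 = 4.
  S[U,U] = ((-2.6)·(-2.6) + (0.4)·(0.4) + (0.4)·(0.4) + (-0.6)·(-0.6) + (2.4)·(2.4)) / 4 = 13.2/4 = 3.3
  S[U,V] = ((-2.6)·(-0.2) + (0.4)·(-0.2) + (0.4)·(-2.2) + (-0.6)·(0.8) + (2.4)·(1.8)) / 4 = 3.4/4 = 0.85
  S[U,W] = ((-2.6)·(-0.4) + (0.4)·(1.6) + (0.4)·(-2.4) + (-0.6)·(-0.4) + (2.4)·(1.6)) / 4 = 4.8/4 = 1.2
  S[V,V] = ((-0.2)·(-0.2) + (-0.2)·(-0.2) + (-2.2)·(-2.2) + (0.8)·(0.8) + (1.8)·(1.8)) / 4 = 8.8/4 = 2.2
  S[V,W] = ((-0.2)·(-0.4) + (-0.2)·(1.6) + (-2.2)·(-2.4) + (0.8)·(-0.4) + (1.8)·(1.6)) / 4 = 7.6/4 = 1.9
  S[W,W] = ((-0.4)·(-0.4) + (1.6)·(1.6) + (-2.4)·(-2.4) + (-0.4)·(-0.4) + (1.6)·(1.6)) / 4 = 11.2/4 = 2.8

S is symmetric (S[j,i] = S[i,j]). Assembling:

S = [[3.3, 0.85, 1.2],
 [0.85, 2.2, 1.9],
 [1.2, 1.9, 2.8]]


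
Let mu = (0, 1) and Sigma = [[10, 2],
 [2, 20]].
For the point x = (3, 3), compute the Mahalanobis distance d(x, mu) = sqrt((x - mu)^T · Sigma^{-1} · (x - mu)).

Step 1 — centre the observation: (x - mu) = (3, 2).

Step 2 — invert Sigma. det(Sigma) = 10·20 - (2)² = 196.
  Sigma^{-1} = (1/det) · [[d, -b], [-b, a]] = [[0.102, -0.0102],
 [-0.0102, 0.051]].

Step 3 — form the quadratic (x - mu)^T · Sigma^{-1} · (x - mu):
  Sigma^{-1} · (x - mu) = (0.2857, 0.0714).
  (x - mu)^T · [Sigma^{-1} · (x - mu)] = (3)·(0.2857) + (2)·(0.0714) = 1.

Step 4 — take square root: d = √(1) ≈ 1.

d(x, mu) = √(1) ≈ 1


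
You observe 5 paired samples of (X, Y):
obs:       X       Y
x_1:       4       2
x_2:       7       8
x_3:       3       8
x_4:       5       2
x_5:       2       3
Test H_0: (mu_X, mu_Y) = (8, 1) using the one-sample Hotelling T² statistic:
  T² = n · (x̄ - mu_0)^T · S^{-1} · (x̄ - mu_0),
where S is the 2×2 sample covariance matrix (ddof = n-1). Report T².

Step 1 — sample mean vector:
  mean(X) = (4 + 7 + 3 + 5 + 2) / 5 = 21/5 = 4.2
  mean(Y) = (2 + 8 + 8 + 2 + 3) / 5 = 23/5 = 4.6
  x̄ = (4.2, 4.6),  deviation x̄ - mu_0 = (4.2, 4.6) - (8, 1) = (-3.8, 3.6).

Step 2 — sample covariance matrix, S[i,j] = (1/(n-1)) · Σ_k (x_{k,i} - mean_i) · (x_{k,j} - mean_j), divisor n-1 = 4:
  S[X,X] = ((-0.2)·(-0.2) + (2.8)·(2.8) + (-1.2)·(-1.2) + (0.8)·(0.8) + (-2.2)·(-2.2)) / 4 = 14.8/4 = 3.7
  S[X,Y] = ((-0.2)·(-2.6) + (2.8)·(3.4) + (-1.2)·(3.4) + (0.8)·(-2.6) + (-2.2)·(-1.6)) / 4 = 7.4/4 = 1.85
  S[Y,Y] = ((-2.6)·(-2.6) + (3.4)·(3.4) + (3.4)·(3.4) + (-2.6)·(-2.6) + (-1.6)·(-1.6)) / 4 = 39.2/4 = 9.8
  S = [[3.7, 1.85],
 [1.85, 9.8]].

Step 3 — invert S. det(S) = 3.7·9.8 - (1.85)² = 32.8375.
  S^{-1} = (1/det) · [[d, -b], [-b, a]] = [[0.2984, -0.0563],
 [-0.0563, 0.1127]].

Step 4 — quadratic form (x̄ - mu_0)^T · S^{-1} · (x̄ - mu_0):
  S^{-1} · (x̄ - mu_0) = (-1.3369, 0.6197),
  (x̄ - mu_0)^T · [...] = (-3.8)·(-1.3369) + (3.6)·(0.6197) = 7.3112.

Step 5 — scale by n: T² = 5 · 7.3112 = 36.5558.

T² ≈ 36.5558


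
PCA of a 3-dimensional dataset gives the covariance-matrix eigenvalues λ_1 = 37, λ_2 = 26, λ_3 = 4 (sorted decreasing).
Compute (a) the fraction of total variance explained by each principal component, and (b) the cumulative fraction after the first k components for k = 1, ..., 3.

Step 1 — total variance = trace(Sigma) = Σ λ_i = 37 + 26 + 4 = 67.

Step 2 — fraction explained by component i = λ_i / Σ λ:
  PC1: 37/67 = 0.5522
  PC2: 26/67 = 0.3881
  PC3: 4/67 = 0.0597

Step 3 — cumulative fraction after k components = (λ_1 + ... + λ_k) / Σ λ:
  k = 1: 37/67 = 0.5522
  k = 2: (37 + 26)/67 = 63/67 = 0.9403
  k = 3: (37 + 26 + 4)/67 = 67/67 = 1

Summary (fraction, with percent):

explained: PC1 0.5522 (55.22%), PC2 0.3881 (38.81%), PC3 0.0597 (5.97%);  cumulative: 0.5522, 0.9403, 1


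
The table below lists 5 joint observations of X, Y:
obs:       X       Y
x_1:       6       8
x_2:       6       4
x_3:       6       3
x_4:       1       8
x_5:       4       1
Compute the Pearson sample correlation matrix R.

Step 1 — column means:
  mean(X) = (6 + 6 + 6 + 1 + 4) / 5 = 23/5 = 4.6
  mean(Y) = (8 + 4 + 3 + 8 + 1) / 5 = 24/5 = 4.8

Step 2 — sample variances and covariances s[i,j] = (1/(n-1)) · Σ_k (x_{k,i} - mean_i) · (x_{k,j} - mean_j), with n-1 = 4:
  s[X,X] = ((1.4)·(1.4) + (1.4)·(1.4) + (1.4)·(1.4) + (-3.6)·(-3.6) + (-0.6)·(-0.6)) / 4 = 19.2/4 = 4.8
  s[X,Y] = ((1.4)·(3.2) + (1.4)·(-0.8) + (1.4)·(-1.8) + (-3.6)·(3.2) + (-0.6)·(-3.8)) / 4 = -8.4/4 = -2.1
  s[Y,Y] = ((3.2)·(3.2) + (-0.8)·(-0.8) + (-1.8)·(-1.8) + (3.2)·(3.2) + (-3.8)·(-3.8)) / 4 = 38.8/4 = 9.7
  Sample standard deviations s_i = √(s[i,i]):
  s(X) = √(4.8) = 2.1909
  s(Y) = √(9.7) = 3.1145

Step 3 — r_{ij} = s_{ij} / (s_i · s_j):
  r[X,X] = 1 (diagonal).
  r[X,Y] = -2.1 / (2.1909 · 3.1145) = -2.1 / 6.8235 = -0.3078
  r[Y,Y] = 1 (diagonal).

R is symmetric with unit diagonal. Assembling:

R = [[1, -0.3078],
 [-0.3078, 1]]


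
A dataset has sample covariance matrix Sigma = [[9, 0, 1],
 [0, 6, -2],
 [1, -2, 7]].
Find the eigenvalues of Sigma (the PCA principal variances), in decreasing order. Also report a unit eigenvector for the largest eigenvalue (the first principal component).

Step 1 — characteristic polynomial p(λ) = det(λI - Sigma) = λ³ - tr·λ² + c_1·λ - det, where tr = trace, c_1 = sum of the principal 2×2 minors, det = det(Sigma):
  tr = 9 + 6 + 7 = 22,
  c_1 = (9·6 - (0)²) + (9·7 - (1)²) + (6·7 - (-2)²) = 54 + 62 + 38 = 154,
  det = 9·(6·7 - (-2)²) - (0)·((0)·7 - (-2)·(1)) + (1)·((0)·(-2) - 6·(1)) = 9·(38) - (0)·(2) + (1)·(-6) = 336.
  So p(λ) = λ³ - 22λ² + 154λ - 336.
Step 2 — look for an integer root (rational root theorem: any rational root is an integer divisor of 336). Testing λ = 8:
  p(8) = 512 - 1408 + 1232 - 336 = 0  ✓
  Dividing out (λ - 8): p(λ) = (λ - 8)(λ² - 14λ + 42).
Step 3 — remaining eigenvalues from the quadratic λ² - 14λ + 42 = 0:
  Δ = 14² - 4·42 = 196 - 168 = 28,  λ = (14 ± √28)/2 = (14 ± 5.2915)/2 ≈ 9.6458 or 4.3542.
  Sorted: λ_1 = 9.6458,  λ_2 = 8,  λ_3 = 4.3542  (check: sum = 22 = tr ✓).

Step 4 — unit eigenvector for λ_1 ≈ 9.6458: v spans the null space of (Sigma - λ_1 I), whose rows are
  r_1 = (-0.6458, 0, 1),  r_2 = (0, -3.6458, -2),  r_3 = (1, -2, -2.6458).
  v is orthogonal to every row, so take v ∝ r_1 × r_2 = ((0)·(-2) - (1)·(-3.6458), (1)·(0) - (-0.6458)·(-2), (-0.6458)·(-3.6458) - (0)·(0)) ≈ (3.6458, -1.2915, 2.3542).
  Let u = (3.6458, -1.2915, 2.3542).
  ||u|| = √((3.6458)² + (-1.2915)² + (2.3542)²) = √(20.502) ≈ 4.5279,  v_1 = u/||u|| ≈ (0.8052, -0.2852, 0.5199) (||v_1|| = 1).

λ_1 = 9.6458,  λ_2 = 8,  λ_3 = 4.3542;  v_1 ≈ (0.8052, -0.2852, 0.5199)


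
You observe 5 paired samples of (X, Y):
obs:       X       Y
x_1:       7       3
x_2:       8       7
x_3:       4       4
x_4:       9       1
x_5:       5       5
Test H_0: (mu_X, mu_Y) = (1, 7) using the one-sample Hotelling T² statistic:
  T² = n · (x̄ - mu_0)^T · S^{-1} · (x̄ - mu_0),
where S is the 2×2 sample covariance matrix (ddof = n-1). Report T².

Step 1 — sample mean vector:
  mean(X) = (7 + 8 + 4 + 9 + 5) / 5 = 33/5 = 6.6
  mean(Y) = (3 + 7 + 4 + 1 + 5) / 5 = 20/5 = 4
  x̄ = (6.6, 4),  deviation x̄ - mu_0 = (6.6, 4) - (1, 7) = (5.6, -3).

Step 2 — sample covariance matrix, S[i,j] = (1/(n-1)) · Σ_k (x_{k,i} - mean_i) · (x_{k,j} - mean_j), divisor n-1 = 4:
  S[X,X] = ((0.4)·(0.4) + (1.4)·(1.4) + (-2.6)·(-2.6) + (2.4)·(2.4) + (-1.6)·(-1.6)) / 4 = 17.2/4 = 4.3
  S[X,Y] = ((0.4)·(-1) + (1.4)·(3) + (-2.6)·(0) + (2.4)·(-3) + (-1.6)·(1)) / 4 = -5/4 = -1.25
  S[Y,Y] = ((-1)·(-1) + (3)·(3) + (0)·(0) + (-3)·(-3) + (1)·(1)) / 4 = 20/4 = 5
  S = [[4.3, -1.25],
 [-1.25, 5]].

Step 3 — invert S. det(S) = 4.3·5 - (-1.25)² = 19.9375.
  S^{-1} = (1/det) · [[d, -b], [-b, a]] = [[0.2508, 0.0627],
 [0.0627, 0.2157]].

Step 4 — quadratic form (x̄ - mu_0)^T · S^{-1} · (x̄ - mu_0):
  S^{-1} · (x̄ - mu_0) = (1.2163, -0.2959),
  (x̄ - mu_0)^T · [...] = (5.6)·(1.2163) + (-3)·(-0.2959) = 7.6991.

Step 5 — scale by n: T² = 5 · 7.6991 = 38.4953.

T² ≈ 38.4953


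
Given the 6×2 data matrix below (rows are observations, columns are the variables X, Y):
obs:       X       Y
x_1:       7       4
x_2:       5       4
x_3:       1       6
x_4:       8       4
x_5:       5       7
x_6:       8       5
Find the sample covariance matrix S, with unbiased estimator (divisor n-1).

Step 1 — column means:
  mean(X) = (7 + 5 + 1 + 8 + 5 + 8) / 6 = 34/6 = 5.6667
  mean(Y) = (4 + 4 + 6 + 4 + 7 + 5) / 6 = 30/6 = 5

Step 2 — sample covariance S[i,j] = (1/(n-1)) · Σ_k (x_{k,i} - mean_i) · (x_{k,j} - mean_j), with n-1 = 5.
  S[X,X] = ((1.3333)·(1.3333) + (-0.6667)·(-0.6667) + (-4.6667)·(-4.6667) + (2.3333)·(2.3333) + (-0.6667)·(-0.6667) + (2.3333)·(2.3333)) / 5 = 35.3333/5 = 7.0667
  S[X,Y] = ((1.3333)·(-1) + (-0.6667)·(-1) + (-4.6667)·(1) + (2.3333)·(-1) + (-0.6667)·(2) + (2.3333)·(0)) / 5 = -9/5 = -1.8
  S[Y,Y] = ((-1)·(-1) + (-1)·(-1) + (1)·(1) + (-1)·(-1) + (2)·(2) + (0)·(0)) / 5 = 8/5 = 1.6

S is symmetric (S[j,i] = S[i,j]). Assembling:

S = [[7.0667, -1.8],
 [-1.8, 1.6]]


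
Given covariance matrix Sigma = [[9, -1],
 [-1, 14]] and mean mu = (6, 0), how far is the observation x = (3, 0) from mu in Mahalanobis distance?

Step 1 — centre the observation: (x - mu) = (-3, 0).

Step 2 — invert Sigma. det(Sigma) = 9·14 - (-1)² = 125.
  Sigma^{-1} = (1/det) · [[d, -b], [-b, a]] = [[0.112, 0.008],
 [0.008, 0.072]].

Step 3 — form the quadratic (x - mu)^T · Sigma^{-1} · (x - mu):
  Sigma^{-1} · (x - mu) = (-0.336, -0.024).
  (x - mu)^T · [Sigma^{-1} · (x - mu)] = (-3)·(-0.336) + (0)·(-0.024) = 1.008.

Step 4 — take square root: d = √(1.008) ≈ 1.004.

d(x, mu) = √(1.008) ≈ 1.004


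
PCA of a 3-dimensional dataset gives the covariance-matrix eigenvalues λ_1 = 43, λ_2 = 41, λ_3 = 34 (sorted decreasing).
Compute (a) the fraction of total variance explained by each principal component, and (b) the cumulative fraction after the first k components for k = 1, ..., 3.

Step 1 — total variance = trace(Sigma) = Σ λ_i = 43 + 41 + 34 = 118.

Step 2 — fraction explained by component i = λ_i / Σ λ:
  PC1: 43/118 = 0.3644
  PC2: 41/118 = 0.3475
  PC3: 34/118 = 0.2881

Step 3 — cumulative fraction after k components = (λ_1 + ... + λ_k) / Σ λ:
  k = 1: 43/118 = 0.3644
  k = 2: (43 + 41)/118 = 84/118 = 0.7119
  k = 3: (43 + 41 + 34)/118 = 118/118 = 1

Summary (fraction, with percent):

explained: PC1 0.3644 (36.44%), PC2 0.3475 (34.75%), PC3 0.2881 (28.81%);  cumulative: 0.3644, 0.7119, 1


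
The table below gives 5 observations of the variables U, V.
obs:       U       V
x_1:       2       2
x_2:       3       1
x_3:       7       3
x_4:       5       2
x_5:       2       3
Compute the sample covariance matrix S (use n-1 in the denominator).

Step 1 — column means:
  mean(U) = (2 + 3 + 7 + 5 + 2) / 5 = 19/5 = 3.8
  mean(V) = (2 + 1 + 3 + 2 + 3) / 5 = 11/5 = 2.2

Step 2 — sample covariance S[i,j] = (1/(n-1)) · Σ_k (x_{k,i} - mean_i) · (x_{k,j} - mean_j), with n-1 = 4.
  S[U,U] = ((-1.8)·(-1.8) + (-0.8)·(-0.8) + (3.2)·(3.2) + (1.2)·(1.2) + (-1.8)·(-1.8)) / 4 = 18.8/4 = 4.7
  S[U,V] = ((-1.8)·(-0.2) + (-0.8)·(-1.2) + (3.2)·(0.8) + (1.2)·(-0.2) + (-1.8)·(0.8)) / 4 = 2.2/4 = 0.55
  S[V,V] = ((-0.2)·(-0.2) + (-1.2)·(-1.2) + (0.8)·(0.8) + (-0.2)·(-0.2) + (0.8)·(0.8)) / 4 = 2.8/4 = 0.7

S is symmetric (S[j,i] = S[i,j]). Assembling:

S = [[4.7, 0.55],
 [0.55, 0.7]]


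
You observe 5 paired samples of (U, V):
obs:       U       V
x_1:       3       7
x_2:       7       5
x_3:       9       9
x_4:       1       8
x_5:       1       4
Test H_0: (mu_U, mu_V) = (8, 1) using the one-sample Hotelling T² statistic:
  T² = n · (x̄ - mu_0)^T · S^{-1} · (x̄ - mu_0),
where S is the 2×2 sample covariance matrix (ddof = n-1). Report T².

Step 1 — sample mean vector:
  mean(U) = (3 + 7 + 9 + 1 + 1) / 5 = 21/5 = 4.2
  mean(V) = (7 + 5 + 9 + 8 + 4) / 5 = 33/5 = 6.6
  x̄ = (4.2, 6.6),  deviation x̄ - mu_0 = (4.2, 6.6) - (8, 1) = (-3.8, 5.6).

Step 2 — sample covariance matrix, S[i,j] = (1/(n-1)) · Σ_k (x_{k,i} - mean_i) · (x_{k,j} - mean_j), divisor n-1 = 4:
  S[U,U] = ((-1.2)·(-1.2) + (2.8)·(2.8) + (4.8)·(4.8) + (-3.2)·(-3.2) + (-3.2)·(-3.2)) / 4 = 52.8/4 = 13.2
  S[U,V] = ((-1.2)·(0.4) + (2.8)·(-1.6) + (4.8)·(2.4) + (-3.2)·(1.4) + (-3.2)·(-2.6)) / 4 = 10.4/4 = 2.6
  S[V,V] = ((0.4)·(0.4) + (-1.6)·(-1.6) + (2.4)·(2.4) + (1.4)·(1.4) + (-2.6)·(-2.6)) / 4 = 17.2/4 = 4.3
  S = [[13.2, 2.6],
 [2.6, 4.3]].

Step 3 — invert S. det(S) = 13.2·4.3 - (2.6)² = 50.
  S^{-1} = (1/det) · [[d, -b], [-b, a]] = [[0.086, -0.052],
 [-0.052, 0.264]].

Step 4 — quadratic form (x̄ - mu_0)^T · S^{-1} · (x̄ - mu_0):
  S^{-1} · (x̄ - mu_0) = (-0.618, 1.676),
  (x̄ - mu_0)^T · [...] = (-3.8)·(-0.618) + (5.6)·(1.676) = 11.734.

Step 5 — scale by n: T² = 5 · 11.734 = 58.67.

T² ≈ 58.67


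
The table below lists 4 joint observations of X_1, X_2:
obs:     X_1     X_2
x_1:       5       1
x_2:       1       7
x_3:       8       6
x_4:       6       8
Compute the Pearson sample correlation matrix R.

Step 1 — column means:
  mean(X_1) = (5 + 1 + 8 + 6) / 4 = 20/4 = 5
  mean(X_2) = (1 + 7 + 6 + 8) / 4 = 22/4 = 5.5

Step 2 — sample variances and covariances s[i,j] = (1/(n-1)) · Σ_k (x_{k,i} - mean_i) · (x_{k,j} - mean_j), with n-1 = 3:
  s[X_1,X_1] = ((0)·(0) + (-4)·(-4) + (3)·(3) + (1)·(1)) / 3 = 26/3 = 8.6667
  s[X_1,X_2] = ((0)·(-4.5) + (-4)·(1.5) + (3)·(0.5) + (1)·(2.5)) / 3 = -2/3 = -0.6667
  s[X_2,X_2] = ((-4.5)·(-4.5) + (1.5)·(1.5) + (0.5)·(0.5) + (2.5)·(2.5)) / 3 = 29/3 = 9.6667
  Sample standard deviations s_i = √(s[i,i]):
  s(X_1) = √(8.6667) = 2.9439
  s(X_2) = √(9.6667) = 3.1091

Step 3 — r_{ij} = s_{ij} / (s_i · s_j):
  r[X_1,X_1] = 1 (diagonal).
  r[X_1,X_2] = -0.6667 / (2.9439 · 3.1091) = -0.6667 / 9.153 = -0.0728
  r[X_2,X_2] = 1 (diagonal).

R is symmetric with unit diagonal. Assembling:

R = [[1, -0.0728],
 [-0.0728, 1]]


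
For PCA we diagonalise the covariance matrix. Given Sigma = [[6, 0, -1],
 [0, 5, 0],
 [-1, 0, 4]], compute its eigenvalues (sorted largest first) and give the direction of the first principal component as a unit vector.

Step 1 — characteristic polynomial p(λ) = det(λI - Sigma) = λ³ - tr·λ² + c_1·λ - det, where tr = trace, c_1 = sum of the principal 2×2 minors, det = det(Sigma):
  tr = 6 + 5 + 4 = 15,
  c_1 = (6·5 - (0)²) + (6·4 - (-1)²) + (5·4 - (0)²) = 30 + 23 + 20 = 73,
  det = 6·(5·4 - (0)²) - (0)·((0)·4 - (0)·(-1)) + (-1)·((0)·(0) - 5·(-1)) = 6·(20) - (0)·(0) + (-1)·(5) = 115.
  So p(λ) = λ³ - 15λ² + 73λ - 115.
Step 2 — look for an integer root (rational root theorem: any rational root is an integer divisor of 115). Testing λ = 5:
  p(5) = 125 - 375 + 365 - 115 = 0  ✓
  Dividing out (λ - 5): p(λ) = (λ - 5)(λ² - 10λ + 23).
Step 3 — remaining eigenvalues from the quadratic λ² - 10λ + 23 = 0:
  Δ = 10² - 4·23 = 100 - 92 = 8,  λ = (10 ± √8)/2 = (10 ± 2.8284)/2 ≈ 6.4142 or 3.5858.
  Sorted: λ_1 = 6.4142,  λ_2 = 5,  λ_3 = 3.5858  (check: sum = 15 = tr ✓).

Step 4 — unit eigenvector for λ_1 ≈ 6.4142: v spans the null space of (Sigma - λ_1 I), whose rows are
  r_1 = (-0.4142, 0, -1),  r_2 = (0, -1.4142, 0),  r_3 = (-1, 0, -2.4142).
  v is orthogonal to every row, so take v ∝ r_1 × r_2 = ((0)·(0) - (-1)·(-1.4142), (-1)·(0) - (-0.4142)·(0), (-0.4142)·(-1.4142) - (0)·(0)) ≈ (-1.4142, 0, 0.5858).
  Rescale (multiply by -1 so the first nonzero entry is positive): u = (1.4142, 0, -0.5858).
  ||u|| = √((1.4142)² + (0)² + (-0.5858)²) = √(2.3431) ≈ 1.5307,  v_1 = u/||u|| ≈ (0.9239, 0, -0.3827) (||v_1|| = 1).

λ_1 = 6.4142,  λ_2 = 5,  λ_3 = 3.5858;  v_1 ≈ (0.9239, 0, -0.3827)


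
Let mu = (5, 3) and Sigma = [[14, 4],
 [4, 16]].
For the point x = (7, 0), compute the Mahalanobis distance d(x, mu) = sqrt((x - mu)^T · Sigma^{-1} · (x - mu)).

Step 1 — centre the observation: (x - mu) = (2, -3).

Step 2 — invert Sigma. det(Sigma) = 14·16 - (4)² = 208.
  Sigma^{-1} = (1/det) · [[d, -b], [-b, a]] = [[0.0769, -0.0192],
 [-0.0192, 0.0673]].

Step 3 — form the quadratic (x - mu)^T · Sigma^{-1} · (x - mu):
  Sigma^{-1} · (x - mu) = (0.2115, -0.2404).
  (x - mu)^T · [Sigma^{-1} · (x - mu)] = (2)·(0.2115) + (-3)·(-0.2404) = 1.1442.

Step 4 — take square root: d = √(1.1442) ≈ 1.0697.

d(x, mu) = √(1.1442) ≈ 1.0697


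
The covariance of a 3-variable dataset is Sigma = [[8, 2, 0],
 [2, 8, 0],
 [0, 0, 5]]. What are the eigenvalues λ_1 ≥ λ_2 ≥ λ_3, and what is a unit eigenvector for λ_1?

Step 1 — characteristic polynomial p(λ) = det(λI - Sigma) = λ³ - tr·λ² + c_1·λ - det, where tr = trace, c_1 = sum of the principal 2×2 minors, det = det(Sigma):
  tr = 8 + 8 + 5 = 21,
  c_1 = (8·8 - (2)²) + (8·5 - (0)²) + (8·5 - (0)²) = 60 + 40 + 40 = 140,
  det = 8·(8·5 - (0)²) - (2)·((2)·5 - (0)·(0)) + (0)·((2)·(0) - 8·(0)) = 8·(40) - (2)·(10) + (0)·(0) = 300.
  So p(λ) = λ³ - 21λ² + 140λ - 300.
Step 2 — look for an integer root (rational root theorem: any rational root is an integer divisor of 300). Testing λ = 5:
  p(5) = 125 - 525 + 700 - 300 = 0  ✓
  Dividing out (λ - 5): p(λ) = (λ - 5)(λ² - 16λ + 60).
Step 3 — remaining eigenvalues from the quadratic λ² - 16λ + 60 = 0:
  Δ = 16² - 4·60 = 256 - 240 = 16,  λ = (16 ± √16)/2 = (16 ± 4)/2 = 10 or 6.
  Sorted: λ_1 = 10,  λ_2 = 6,  λ_3 = 5  (check: sum = 21 = tr ✓).

Step 4 — unit eigenvector for λ_1 = 10: v spans the null space of (Sigma - λ_1 I), whose rows are
  r_1 = (-2, 2, 0),  r_2 = (2, -2, 0),  r_3 = (0, 0, -5).
  v is orthogonal to every row, so take v ∝ r_1 × r_3 = ((2)·(-5) - (0)·(0), (0)·(0) - (-2)·(-5), (-2)·(0) - (2)·(0)) = (-10, -10, 0).
  Rescale (divide by 10; multiply by -1 so the first nonzero entry is positive): u = (1, 1, 0).
  ||u|| = √((1)² + (1)² + (0)²) = √(2) ≈ 1.4142,  v_1 = u/||u|| ≈ (0.7071, 0.7071, 0) (||v_1|| = 1).

λ_1 = 10,  λ_2 = 6,  λ_3 = 5;  v_1 ≈ (0.7071, 0.7071, 0)
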